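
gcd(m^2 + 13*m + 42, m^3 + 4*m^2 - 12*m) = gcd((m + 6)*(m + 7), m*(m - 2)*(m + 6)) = m + 6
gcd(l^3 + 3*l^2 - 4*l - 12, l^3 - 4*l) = l^2 - 4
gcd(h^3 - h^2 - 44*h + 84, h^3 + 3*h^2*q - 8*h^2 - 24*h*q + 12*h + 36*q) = h^2 - 8*h + 12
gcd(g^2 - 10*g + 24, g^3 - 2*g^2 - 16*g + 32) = g - 4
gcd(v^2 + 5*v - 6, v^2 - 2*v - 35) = 1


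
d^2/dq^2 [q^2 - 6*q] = 2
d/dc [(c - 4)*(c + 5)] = 2*c + 1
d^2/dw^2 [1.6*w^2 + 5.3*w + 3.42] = 3.20000000000000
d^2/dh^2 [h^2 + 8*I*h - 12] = 2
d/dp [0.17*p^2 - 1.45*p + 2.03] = 0.34*p - 1.45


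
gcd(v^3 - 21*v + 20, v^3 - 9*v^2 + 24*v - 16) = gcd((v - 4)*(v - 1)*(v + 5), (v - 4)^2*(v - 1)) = v^2 - 5*v + 4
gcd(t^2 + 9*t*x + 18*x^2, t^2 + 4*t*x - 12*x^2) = t + 6*x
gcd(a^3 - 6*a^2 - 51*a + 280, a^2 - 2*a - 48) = a - 8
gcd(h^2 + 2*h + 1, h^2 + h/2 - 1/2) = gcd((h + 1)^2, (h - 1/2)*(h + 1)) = h + 1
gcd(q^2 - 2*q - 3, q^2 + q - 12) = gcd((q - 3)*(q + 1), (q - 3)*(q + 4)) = q - 3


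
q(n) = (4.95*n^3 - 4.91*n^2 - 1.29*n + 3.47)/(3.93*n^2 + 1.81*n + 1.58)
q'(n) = (-7.86*n - 1.81)*(4.95*n^3 - 4.91*n^2 - 1.29*n + 3.47)/(3.93*n^2 + 1.81*n + 1.58)^2 + (14.85*n^2 - 9.82*n - 1.29)/(3.93*n^2 + 1.81*n + 1.58)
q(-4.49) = -7.40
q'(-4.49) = 1.30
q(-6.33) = -9.76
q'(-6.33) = 1.27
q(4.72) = 4.18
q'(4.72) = 1.23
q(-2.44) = -4.60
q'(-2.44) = 1.52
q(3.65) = 2.87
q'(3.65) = 1.21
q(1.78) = 0.78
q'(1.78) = 0.92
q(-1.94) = -3.78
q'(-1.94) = 1.77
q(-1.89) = -3.69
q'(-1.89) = 1.81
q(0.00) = 2.20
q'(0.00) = -3.33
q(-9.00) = -13.15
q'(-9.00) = 1.26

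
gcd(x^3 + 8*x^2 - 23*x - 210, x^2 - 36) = x + 6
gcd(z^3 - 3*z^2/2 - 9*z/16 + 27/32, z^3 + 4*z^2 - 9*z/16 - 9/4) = z^2 - 9/16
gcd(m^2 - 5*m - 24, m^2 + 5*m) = 1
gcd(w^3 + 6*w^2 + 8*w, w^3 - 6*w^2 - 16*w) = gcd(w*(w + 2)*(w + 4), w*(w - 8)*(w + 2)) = w^2 + 2*w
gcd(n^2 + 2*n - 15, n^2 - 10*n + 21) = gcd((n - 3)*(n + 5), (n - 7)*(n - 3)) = n - 3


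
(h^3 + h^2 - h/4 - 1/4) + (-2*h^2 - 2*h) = h^3 - h^2 - 9*h/4 - 1/4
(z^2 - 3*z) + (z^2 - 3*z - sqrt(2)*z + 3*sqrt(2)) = 2*z^2 - 6*z - sqrt(2)*z + 3*sqrt(2)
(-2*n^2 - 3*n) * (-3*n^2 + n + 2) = 6*n^4 + 7*n^3 - 7*n^2 - 6*n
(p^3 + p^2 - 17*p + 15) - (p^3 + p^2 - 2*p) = 15 - 15*p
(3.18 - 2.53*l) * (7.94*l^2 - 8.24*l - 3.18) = -20.0882*l^3 + 46.0964*l^2 - 18.1578*l - 10.1124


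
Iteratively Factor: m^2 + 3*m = (m + 3)*(m)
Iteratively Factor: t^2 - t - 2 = (t + 1)*(t - 2)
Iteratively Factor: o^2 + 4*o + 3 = (o + 3)*(o + 1)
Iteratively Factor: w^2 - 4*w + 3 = (w - 1)*(w - 3)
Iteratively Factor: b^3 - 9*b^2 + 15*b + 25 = (b - 5)*(b^2 - 4*b - 5) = (b - 5)^2*(b + 1)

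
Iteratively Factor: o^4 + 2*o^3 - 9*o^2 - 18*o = (o)*(o^3 + 2*o^2 - 9*o - 18) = o*(o + 3)*(o^2 - o - 6) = o*(o + 2)*(o + 3)*(o - 3)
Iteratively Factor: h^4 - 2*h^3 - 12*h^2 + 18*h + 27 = (h + 1)*(h^3 - 3*h^2 - 9*h + 27) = (h - 3)*(h + 1)*(h^2 - 9) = (h - 3)^2*(h + 1)*(h + 3)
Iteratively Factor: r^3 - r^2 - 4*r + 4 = (r - 1)*(r^2 - 4) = (r - 2)*(r - 1)*(r + 2)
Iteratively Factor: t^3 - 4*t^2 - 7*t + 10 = (t - 1)*(t^2 - 3*t - 10) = (t - 1)*(t + 2)*(t - 5)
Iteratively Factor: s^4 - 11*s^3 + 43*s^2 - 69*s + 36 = (s - 3)*(s^3 - 8*s^2 + 19*s - 12) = (s - 4)*(s - 3)*(s^2 - 4*s + 3) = (s - 4)*(s - 3)^2*(s - 1)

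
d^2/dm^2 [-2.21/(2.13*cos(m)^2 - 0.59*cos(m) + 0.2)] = (40.106196*(1 - cos(m)^2)^2 - 8.331921*cos(m)^3 + 17.056559*cos(m)^2 + 16.924622*cos(m) - 39.761878)/(2.13*cos(m)^2 - 0.59*cos(m) + 0.2)^3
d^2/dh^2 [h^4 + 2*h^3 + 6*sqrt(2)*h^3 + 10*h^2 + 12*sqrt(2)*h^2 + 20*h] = 12*h^2 + 12*h + 36*sqrt(2)*h + 20 + 24*sqrt(2)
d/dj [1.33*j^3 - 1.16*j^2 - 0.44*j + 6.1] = 3.99*j^2 - 2.32*j - 0.44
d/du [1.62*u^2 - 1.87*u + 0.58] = 3.24*u - 1.87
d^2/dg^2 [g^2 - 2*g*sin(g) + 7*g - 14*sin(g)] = 2*g*sin(g) + 14*sin(g) - 4*cos(g) + 2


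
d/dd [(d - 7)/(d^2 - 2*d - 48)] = (d^2 - 2*d - 2*(d - 7)*(d - 1) - 48)/(-d^2 + 2*d + 48)^2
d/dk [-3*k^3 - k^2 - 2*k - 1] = -9*k^2 - 2*k - 2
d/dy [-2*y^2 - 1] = -4*y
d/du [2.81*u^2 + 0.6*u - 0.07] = 5.62*u + 0.6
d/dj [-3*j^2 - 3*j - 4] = -6*j - 3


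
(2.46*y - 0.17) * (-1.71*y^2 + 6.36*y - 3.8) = -4.2066*y^3 + 15.9363*y^2 - 10.4292*y + 0.646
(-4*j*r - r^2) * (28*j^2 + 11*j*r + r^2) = -112*j^3*r - 72*j^2*r^2 - 15*j*r^3 - r^4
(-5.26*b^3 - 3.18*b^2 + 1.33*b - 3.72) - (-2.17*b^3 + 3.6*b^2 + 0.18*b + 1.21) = -3.09*b^3 - 6.78*b^2 + 1.15*b - 4.93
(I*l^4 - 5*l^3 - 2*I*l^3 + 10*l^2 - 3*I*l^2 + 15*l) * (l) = I*l^5 - 5*l^4 - 2*I*l^4 + 10*l^3 - 3*I*l^3 + 15*l^2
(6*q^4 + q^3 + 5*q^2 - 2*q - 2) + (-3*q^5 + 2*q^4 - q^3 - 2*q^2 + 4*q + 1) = -3*q^5 + 8*q^4 + 3*q^2 + 2*q - 1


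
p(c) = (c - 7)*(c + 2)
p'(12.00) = 19.00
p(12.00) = 70.00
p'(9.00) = 13.00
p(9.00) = 22.00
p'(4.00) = 3.00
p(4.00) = -18.00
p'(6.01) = 7.02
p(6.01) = -7.93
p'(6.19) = 7.38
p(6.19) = -6.63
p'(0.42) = -4.16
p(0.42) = -15.92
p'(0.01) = -4.98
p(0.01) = -14.05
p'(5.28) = 5.56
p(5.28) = -12.52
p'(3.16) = 1.32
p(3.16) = -19.81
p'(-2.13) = -9.26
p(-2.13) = 1.19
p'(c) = 2*c - 5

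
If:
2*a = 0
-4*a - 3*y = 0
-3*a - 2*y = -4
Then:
No Solution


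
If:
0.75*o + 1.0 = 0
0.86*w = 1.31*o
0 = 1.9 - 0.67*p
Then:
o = -1.33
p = 2.84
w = -2.03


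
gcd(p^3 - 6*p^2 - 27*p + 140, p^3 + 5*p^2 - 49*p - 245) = p^2 - 2*p - 35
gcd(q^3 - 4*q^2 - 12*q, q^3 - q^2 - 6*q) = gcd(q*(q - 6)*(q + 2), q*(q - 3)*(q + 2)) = q^2 + 2*q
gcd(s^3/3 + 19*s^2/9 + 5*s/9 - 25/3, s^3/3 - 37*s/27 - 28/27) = 1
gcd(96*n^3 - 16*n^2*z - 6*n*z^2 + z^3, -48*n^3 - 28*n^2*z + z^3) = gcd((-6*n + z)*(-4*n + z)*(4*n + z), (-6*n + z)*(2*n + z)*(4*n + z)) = -24*n^2 - 2*n*z + z^2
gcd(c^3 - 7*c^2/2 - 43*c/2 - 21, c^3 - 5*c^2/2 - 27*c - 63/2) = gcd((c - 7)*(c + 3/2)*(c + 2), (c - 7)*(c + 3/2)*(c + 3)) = c^2 - 11*c/2 - 21/2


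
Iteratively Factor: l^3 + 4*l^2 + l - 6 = (l + 3)*(l^2 + l - 2) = (l + 2)*(l + 3)*(l - 1)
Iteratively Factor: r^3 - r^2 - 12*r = (r - 4)*(r^2 + 3*r) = (r - 4)*(r + 3)*(r)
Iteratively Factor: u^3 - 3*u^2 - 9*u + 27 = (u - 3)*(u^2 - 9) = (u - 3)^2*(u + 3)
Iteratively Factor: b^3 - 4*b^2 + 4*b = (b)*(b^2 - 4*b + 4) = b*(b - 2)*(b - 2)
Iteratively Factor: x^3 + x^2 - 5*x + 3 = (x - 1)*(x^2 + 2*x - 3) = (x - 1)*(x + 3)*(x - 1)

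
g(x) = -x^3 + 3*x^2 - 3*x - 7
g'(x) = -3*x^2 + 6*x - 3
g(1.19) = -8.01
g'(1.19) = -0.11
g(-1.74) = 12.57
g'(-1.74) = -22.52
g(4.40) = -47.30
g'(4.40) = -34.68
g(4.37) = -46.27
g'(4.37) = -34.07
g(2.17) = -9.60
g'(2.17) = -4.11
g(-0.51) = -4.56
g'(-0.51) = -6.84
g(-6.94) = 492.57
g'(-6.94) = -189.13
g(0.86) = -8.00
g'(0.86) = -0.06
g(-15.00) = 4088.00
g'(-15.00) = -768.00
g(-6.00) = 335.00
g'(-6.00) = -147.00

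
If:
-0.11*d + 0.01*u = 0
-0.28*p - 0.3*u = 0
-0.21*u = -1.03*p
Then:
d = 0.00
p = 0.00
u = 0.00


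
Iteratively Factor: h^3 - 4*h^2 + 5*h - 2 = (h - 1)*(h^2 - 3*h + 2) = (h - 1)^2*(h - 2)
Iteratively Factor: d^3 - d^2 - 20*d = (d - 5)*(d^2 + 4*d) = (d - 5)*(d + 4)*(d)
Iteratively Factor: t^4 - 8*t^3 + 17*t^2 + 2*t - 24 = (t - 2)*(t^3 - 6*t^2 + 5*t + 12) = (t - 4)*(t - 2)*(t^2 - 2*t - 3) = (t - 4)*(t - 3)*(t - 2)*(t + 1)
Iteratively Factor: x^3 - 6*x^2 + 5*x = (x)*(x^2 - 6*x + 5) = x*(x - 5)*(x - 1)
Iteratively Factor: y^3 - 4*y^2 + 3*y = (y)*(y^2 - 4*y + 3) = y*(y - 1)*(y - 3)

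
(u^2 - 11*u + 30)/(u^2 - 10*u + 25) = (u - 6)/(u - 5)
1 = 1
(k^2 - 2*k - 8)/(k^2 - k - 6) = (k - 4)/(k - 3)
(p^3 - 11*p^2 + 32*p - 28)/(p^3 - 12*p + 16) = (p - 7)/(p + 4)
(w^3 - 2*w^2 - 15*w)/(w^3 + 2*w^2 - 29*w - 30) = w*(w + 3)/(w^2 + 7*w + 6)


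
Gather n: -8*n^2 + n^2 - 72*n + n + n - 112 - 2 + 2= -7*n^2 - 70*n - 112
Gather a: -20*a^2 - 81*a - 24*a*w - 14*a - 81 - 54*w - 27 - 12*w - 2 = -20*a^2 + a*(-24*w - 95) - 66*w - 110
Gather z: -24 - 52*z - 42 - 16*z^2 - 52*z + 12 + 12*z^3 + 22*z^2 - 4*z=12*z^3 + 6*z^2 - 108*z - 54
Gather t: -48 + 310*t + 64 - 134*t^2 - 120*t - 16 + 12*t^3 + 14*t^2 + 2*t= 12*t^3 - 120*t^2 + 192*t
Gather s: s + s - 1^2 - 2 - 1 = 2*s - 4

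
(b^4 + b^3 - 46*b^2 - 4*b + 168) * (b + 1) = b^5 + 2*b^4 - 45*b^3 - 50*b^2 + 164*b + 168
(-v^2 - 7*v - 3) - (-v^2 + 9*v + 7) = -16*v - 10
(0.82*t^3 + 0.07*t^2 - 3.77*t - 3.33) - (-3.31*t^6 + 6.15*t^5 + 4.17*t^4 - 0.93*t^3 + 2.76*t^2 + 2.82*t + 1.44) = 3.31*t^6 - 6.15*t^5 - 4.17*t^4 + 1.75*t^3 - 2.69*t^2 - 6.59*t - 4.77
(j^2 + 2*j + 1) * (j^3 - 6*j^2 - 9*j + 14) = j^5 - 4*j^4 - 20*j^3 - 10*j^2 + 19*j + 14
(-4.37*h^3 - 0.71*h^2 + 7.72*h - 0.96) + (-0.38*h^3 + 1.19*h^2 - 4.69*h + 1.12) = -4.75*h^3 + 0.48*h^2 + 3.03*h + 0.16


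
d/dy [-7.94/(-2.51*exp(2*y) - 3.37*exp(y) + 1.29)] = (-39.8588*exp(y) - 26.7578)*exp(y)/(2.51*exp(2*y) + 3.37*exp(y) - 1.29)^2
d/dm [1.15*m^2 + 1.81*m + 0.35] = 2.3*m + 1.81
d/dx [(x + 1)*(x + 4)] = 2*x + 5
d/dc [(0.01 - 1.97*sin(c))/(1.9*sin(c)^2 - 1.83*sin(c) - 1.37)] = (3.743*sin(c)^2 - 0.0379999999999998*sin(c) + 2.7172)*cos(c)/(3.61*sin(c)^4 - 6.954*sin(c)^3 - 1.8571*sin(c)^2 + 5.0142*sin(c) + 1.8769)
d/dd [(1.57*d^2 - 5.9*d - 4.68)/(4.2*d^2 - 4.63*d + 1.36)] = (17.5109*d^2 + 43.5824*d - 29.6924)/(17.64*d^4 - 38.892*d^3 + 32.8609*d^2 - 12.5936*d + 1.8496)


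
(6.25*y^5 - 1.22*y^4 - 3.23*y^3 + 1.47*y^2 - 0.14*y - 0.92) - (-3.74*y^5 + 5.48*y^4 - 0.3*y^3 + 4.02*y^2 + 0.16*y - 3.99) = 9.99*y^5 - 6.7*y^4 - 2.93*y^3 - 2.55*y^2 - 0.3*y + 3.07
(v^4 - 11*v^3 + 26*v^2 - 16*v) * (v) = v^5 - 11*v^4 + 26*v^3 - 16*v^2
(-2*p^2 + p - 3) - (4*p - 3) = -2*p^2 - 3*p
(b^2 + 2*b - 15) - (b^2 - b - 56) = 3*b + 41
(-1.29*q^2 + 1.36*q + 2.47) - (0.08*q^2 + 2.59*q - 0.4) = -1.37*q^2 - 1.23*q + 2.87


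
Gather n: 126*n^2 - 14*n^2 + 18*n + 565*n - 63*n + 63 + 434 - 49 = 112*n^2 + 520*n + 448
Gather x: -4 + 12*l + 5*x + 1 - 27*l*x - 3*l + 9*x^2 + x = 9*l + 9*x^2 + x*(6 - 27*l) - 3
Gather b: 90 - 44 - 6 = 40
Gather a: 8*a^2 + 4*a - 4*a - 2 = 8*a^2 - 2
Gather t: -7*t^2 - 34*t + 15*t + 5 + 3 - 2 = -7*t^2 - 19*t + 6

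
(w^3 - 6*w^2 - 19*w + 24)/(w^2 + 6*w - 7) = (w^2 - 5*w - 24)/(w + 7)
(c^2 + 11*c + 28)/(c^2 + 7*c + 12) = (c + 7)/(c + 3)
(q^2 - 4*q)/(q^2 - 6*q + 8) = q/(q - 2)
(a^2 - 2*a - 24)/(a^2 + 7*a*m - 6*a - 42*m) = (a + 4)/(a + 7*m)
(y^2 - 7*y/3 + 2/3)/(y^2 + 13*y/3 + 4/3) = (3*y^2 - 7*y + 2)/(3*y^2 + 13*y + 4)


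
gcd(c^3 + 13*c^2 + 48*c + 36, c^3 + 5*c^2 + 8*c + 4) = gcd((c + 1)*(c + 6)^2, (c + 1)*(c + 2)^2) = c + 1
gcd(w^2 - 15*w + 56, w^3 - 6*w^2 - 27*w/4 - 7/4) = w - 7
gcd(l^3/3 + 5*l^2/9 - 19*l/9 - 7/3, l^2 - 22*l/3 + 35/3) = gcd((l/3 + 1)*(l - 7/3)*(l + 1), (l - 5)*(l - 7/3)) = l - 7/3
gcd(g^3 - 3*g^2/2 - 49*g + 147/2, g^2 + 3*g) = 1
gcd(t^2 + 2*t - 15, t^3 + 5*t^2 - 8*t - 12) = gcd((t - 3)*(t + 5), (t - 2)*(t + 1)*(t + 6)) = 1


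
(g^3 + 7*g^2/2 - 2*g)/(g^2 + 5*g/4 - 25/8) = 4*g*(2*g^2 + 7*g - 4)/(8*g^2 + 10*g - 25)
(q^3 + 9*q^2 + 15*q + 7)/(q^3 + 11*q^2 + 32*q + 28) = (q^2 + 2*q + 1)/(q^2 + 4*q + 4)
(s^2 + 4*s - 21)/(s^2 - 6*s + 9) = (s + 7)/(s - 3)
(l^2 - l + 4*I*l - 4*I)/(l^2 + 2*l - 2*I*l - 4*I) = (l^2 + l*(-1 + 4*I) - 4*I)/(l^2 + 2*l*(1 - I) - 4*I)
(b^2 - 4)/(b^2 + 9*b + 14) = (b - 2)/(b + 7)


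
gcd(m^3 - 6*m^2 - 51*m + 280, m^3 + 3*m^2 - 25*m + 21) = m + 7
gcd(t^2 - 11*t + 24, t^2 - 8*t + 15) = t - 3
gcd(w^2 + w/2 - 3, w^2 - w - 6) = w + 2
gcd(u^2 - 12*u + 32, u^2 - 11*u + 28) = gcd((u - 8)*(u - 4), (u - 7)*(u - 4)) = u - 4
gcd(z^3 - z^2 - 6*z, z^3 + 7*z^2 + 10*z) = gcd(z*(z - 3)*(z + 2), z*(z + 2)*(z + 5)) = z^2 + 2*z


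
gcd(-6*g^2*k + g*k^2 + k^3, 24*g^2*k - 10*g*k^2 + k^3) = k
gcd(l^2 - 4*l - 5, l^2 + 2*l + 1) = l + 1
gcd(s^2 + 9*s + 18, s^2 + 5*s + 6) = s + 3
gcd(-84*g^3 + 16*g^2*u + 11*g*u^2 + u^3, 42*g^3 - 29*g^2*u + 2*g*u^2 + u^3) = -14*g^2 + 5*g*u + u^2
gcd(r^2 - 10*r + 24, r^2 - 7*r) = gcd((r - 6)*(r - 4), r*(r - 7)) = 1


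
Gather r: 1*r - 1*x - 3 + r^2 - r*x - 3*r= r^2 + r*(-x - 2) - x - 3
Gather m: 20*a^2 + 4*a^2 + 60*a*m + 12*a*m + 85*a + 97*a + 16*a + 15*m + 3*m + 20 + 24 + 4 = 24*a^2 + 198*a + m*(72*a + 18) + 48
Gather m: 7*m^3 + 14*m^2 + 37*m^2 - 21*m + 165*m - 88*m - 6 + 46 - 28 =7*m^3 + 51*m^2 + 56*m + 12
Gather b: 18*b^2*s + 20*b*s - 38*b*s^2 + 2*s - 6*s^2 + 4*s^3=18*b^2*s + b*(-38*s^2 + 20*s) + 4*s^3 - 6*s^2 + 2*s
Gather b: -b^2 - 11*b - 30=-b^2 - 11*b - 30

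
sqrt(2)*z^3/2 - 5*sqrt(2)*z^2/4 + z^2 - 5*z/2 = z*(z - 5/2)*(sqrt(2)*z/2 + 1)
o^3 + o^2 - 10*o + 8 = (o - 2)*(o - 1)*(o + 4)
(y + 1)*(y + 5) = y^2 + 6*y + 5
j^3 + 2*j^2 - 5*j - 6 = (j - 2)*(j + 1)*(j + 3)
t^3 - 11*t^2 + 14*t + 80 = (t - 8)*(t - 5)*(t + 2)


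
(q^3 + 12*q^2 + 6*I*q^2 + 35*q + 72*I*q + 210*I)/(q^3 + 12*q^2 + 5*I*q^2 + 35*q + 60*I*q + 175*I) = (q + 6*I)/(q + 5*I)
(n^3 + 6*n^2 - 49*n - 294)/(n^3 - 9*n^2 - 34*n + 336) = (n + 7)/(n - 8)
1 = 1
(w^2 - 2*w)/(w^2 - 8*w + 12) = w/(w - 6)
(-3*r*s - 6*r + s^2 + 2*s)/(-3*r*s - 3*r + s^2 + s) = (s + 2)/(s + 1)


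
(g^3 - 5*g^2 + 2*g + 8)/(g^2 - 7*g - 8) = (g^2 - 6*g + 8)/(g - 8)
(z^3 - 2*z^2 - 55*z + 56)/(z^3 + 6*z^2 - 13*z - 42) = (z^2 - 9*z + 8)/(z^2 - z - 6)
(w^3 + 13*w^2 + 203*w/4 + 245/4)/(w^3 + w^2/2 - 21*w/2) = (2*w^2 + 19*w + 35)/(2*w*(w - 3))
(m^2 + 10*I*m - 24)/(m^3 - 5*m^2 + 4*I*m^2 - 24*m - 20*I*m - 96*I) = (m + 6*I)/(m^2 - 5*m - 24)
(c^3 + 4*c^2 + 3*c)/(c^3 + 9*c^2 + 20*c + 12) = c*(c + 3)/(c^2 + 8*c + 12)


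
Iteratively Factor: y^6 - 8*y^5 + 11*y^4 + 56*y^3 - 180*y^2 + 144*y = (y - 2)*(y^5 - 6*y^4 - y^3 + 54*y^2 - 72*y) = (y - 2)*(y + 3)*(y^4 - 9*y^3 + 26*y^2 - 24*y) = (y - 2)^2*(y + 3)*(y^3 - 7*y^2 + 12*y) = y*(y - 2)^2*(y + 3)*(y^2 - 7*y + 12) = y*(y - 3)*(y - 2)^2*(y + 3)*(y - 4)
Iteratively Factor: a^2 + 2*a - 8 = (a - 2)*(a + 4)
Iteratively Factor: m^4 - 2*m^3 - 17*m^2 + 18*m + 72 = (m + 2)*(m^3 - 4*m^2 - 9*m + 36) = (m - 4)*(m + 2)*(m^2 - 9) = (m - 4)*(m - 3)*(m + 2)*(m + 3)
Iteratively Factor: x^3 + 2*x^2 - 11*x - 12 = (x - 3)*(x^2 + 5*x + 4) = (x - 3)*(x + 4)*(x + 1)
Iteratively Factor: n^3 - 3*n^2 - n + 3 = (n + 1)*(n^2 - 4*n + 3) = (n - 1)*(n + 1)*(n - 3)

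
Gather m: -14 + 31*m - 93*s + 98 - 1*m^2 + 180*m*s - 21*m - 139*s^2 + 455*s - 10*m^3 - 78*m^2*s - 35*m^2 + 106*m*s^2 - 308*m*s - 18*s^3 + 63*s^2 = -10*m^3 + m^2*(-78*s - 36) + m*(106*s^2 - 128*s + 10) - 18*s^3 - 76*s^2 + 362*s + 84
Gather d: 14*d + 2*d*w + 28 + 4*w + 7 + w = d*(2*w + 14) + 5*w + 35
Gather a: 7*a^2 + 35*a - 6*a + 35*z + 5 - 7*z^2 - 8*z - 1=7*a^2 + 29*a - 7*z^2 + 27*z + 4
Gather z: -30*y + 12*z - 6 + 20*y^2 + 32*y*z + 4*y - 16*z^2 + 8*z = 20*y^2 - 26*y - 16*z^2 + z*(32*y + 20) - 6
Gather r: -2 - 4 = -6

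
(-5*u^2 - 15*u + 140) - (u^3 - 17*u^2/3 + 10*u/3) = -u^3 + 2*u^2/3 - 55*u/3 + 140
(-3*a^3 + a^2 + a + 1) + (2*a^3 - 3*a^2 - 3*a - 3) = -a^3 - 2*a^2 - 2*a - 2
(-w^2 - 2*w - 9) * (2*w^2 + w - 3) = -2*w^4 - 5*w^3 - 17*w^2 - 3*w + 27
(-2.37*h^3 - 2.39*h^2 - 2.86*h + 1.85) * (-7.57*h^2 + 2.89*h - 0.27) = 17.9409*h^5 + 11.243*h^4 + 15.383*h^3 - 21.6246*h^2 + 6.1187*h - 0.4995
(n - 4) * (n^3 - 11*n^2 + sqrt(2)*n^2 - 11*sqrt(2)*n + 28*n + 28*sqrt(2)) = n^4 - 15*n^3 + sqrt(2)*n^3 - 15*sqrt(2)*n^2 + 72*n^2 - 112*n + 72*sqrt(2)*n - 112*sqrt(2)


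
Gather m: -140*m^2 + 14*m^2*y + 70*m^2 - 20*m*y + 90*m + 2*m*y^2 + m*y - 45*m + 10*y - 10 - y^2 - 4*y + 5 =m^2*(14*y - 70) + m*(2*y^2 - 19*y + 45) - y^2 + 6*y - 5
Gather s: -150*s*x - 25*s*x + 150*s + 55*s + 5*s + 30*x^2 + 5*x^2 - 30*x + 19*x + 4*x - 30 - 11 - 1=s*(210 - 175*x) + 35*x^2 - 7*x - 42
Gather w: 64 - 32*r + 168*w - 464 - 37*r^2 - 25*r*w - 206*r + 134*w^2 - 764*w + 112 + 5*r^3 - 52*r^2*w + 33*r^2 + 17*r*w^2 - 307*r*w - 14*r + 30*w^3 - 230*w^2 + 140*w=5*r^3 - 4*r^2 - 252*r + 30*w^3 + w^2*(17*r - 96) + w*(-52*r^2 - 332*r - 456) - 288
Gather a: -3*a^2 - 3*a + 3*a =-3*a^2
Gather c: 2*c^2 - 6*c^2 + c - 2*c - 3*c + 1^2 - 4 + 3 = -4*c^2 - 4*c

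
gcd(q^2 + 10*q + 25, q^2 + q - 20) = q + 5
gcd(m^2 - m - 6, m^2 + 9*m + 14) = m + 2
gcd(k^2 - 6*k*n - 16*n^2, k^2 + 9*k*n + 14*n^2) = k + 2*n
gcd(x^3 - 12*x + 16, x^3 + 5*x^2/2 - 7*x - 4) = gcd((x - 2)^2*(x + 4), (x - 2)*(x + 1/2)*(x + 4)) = x^2 + 2*x - 8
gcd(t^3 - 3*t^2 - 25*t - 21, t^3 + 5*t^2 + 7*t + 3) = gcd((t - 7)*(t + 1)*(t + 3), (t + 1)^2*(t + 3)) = t^2 + 4*t + 3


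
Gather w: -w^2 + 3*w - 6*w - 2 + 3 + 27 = -w^2 - 3*w + 28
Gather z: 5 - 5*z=5 - 5*z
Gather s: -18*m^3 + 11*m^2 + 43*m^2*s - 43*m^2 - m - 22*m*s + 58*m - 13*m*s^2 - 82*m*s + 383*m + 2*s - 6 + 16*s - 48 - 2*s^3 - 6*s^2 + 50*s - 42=-18*m^3 - 32*m^2 + 440*m - 2*s^3 + s^2*(-13*m - 6) + s*(43*m^2 - 104*m + 68) - 96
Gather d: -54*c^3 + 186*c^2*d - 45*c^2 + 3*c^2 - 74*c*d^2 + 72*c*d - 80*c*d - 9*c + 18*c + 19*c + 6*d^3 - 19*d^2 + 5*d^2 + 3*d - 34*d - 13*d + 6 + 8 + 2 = -54*c^3 - 42*c^2 + 28*c + 6*d^3 + d^2*(-74*c - 14) + d*(186*c^2 - 8*c - 44) + 16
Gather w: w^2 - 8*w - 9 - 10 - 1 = w^2 - 8*w - 20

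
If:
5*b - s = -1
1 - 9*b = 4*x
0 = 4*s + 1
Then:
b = -1/4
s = -1/4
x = 13/16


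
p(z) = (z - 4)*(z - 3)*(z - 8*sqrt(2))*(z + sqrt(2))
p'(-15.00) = -26872.85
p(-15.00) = 122262.41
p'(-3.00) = -962.86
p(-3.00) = 953.34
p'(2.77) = 50.96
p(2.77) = -10.11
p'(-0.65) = -114.20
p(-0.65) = -155.18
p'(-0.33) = -55.55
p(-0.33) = -182.03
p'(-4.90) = -2334.57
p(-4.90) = 3973.75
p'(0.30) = 27.93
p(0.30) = -188.61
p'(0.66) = 58.46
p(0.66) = -172.71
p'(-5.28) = -2698.51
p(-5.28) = 4929.01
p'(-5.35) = -2769.10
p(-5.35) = 5120.37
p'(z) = (z - 4)*(z - 3)*(z - 8*sqrt(2)) + (z - 4)*(z - 3)*(z + sqrt(2)) + (z - 4)*(z - 8*sqrt(2))*(z + sqrt(2)) + (z - 3)*(z - 8*sqrt(2))*(z + sqrt(2)) = 4*z^3 - 21*sqrt(2)*z^2 - 21*z^2 - 8*z + 98*sqrt(2)*z - 84*sqrt(2) + 112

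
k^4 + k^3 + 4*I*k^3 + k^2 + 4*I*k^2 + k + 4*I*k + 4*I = (k + 1)*(k - I)*(k + I)*(k + 4*I)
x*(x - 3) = x^2 - 3*x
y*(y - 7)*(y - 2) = y^3 - 9*y^2 + 14*y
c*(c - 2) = c^2 - 2*c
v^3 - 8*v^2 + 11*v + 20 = (v - 5)*(v - 4)*(v + 1)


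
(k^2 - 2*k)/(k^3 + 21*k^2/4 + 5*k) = 4*(k - 2)/(4*k^2 + 21*k + 20)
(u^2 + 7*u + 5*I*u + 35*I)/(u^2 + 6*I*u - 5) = (u + 7)/(u + I)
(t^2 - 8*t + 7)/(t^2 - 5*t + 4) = (t - 7)/(t - 4)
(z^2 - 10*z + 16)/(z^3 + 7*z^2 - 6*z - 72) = (z^2 - 10*z + 16)/(z^3 + 7*z^2 - 6*z - 72)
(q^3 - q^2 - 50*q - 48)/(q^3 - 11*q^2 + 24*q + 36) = (q^2 - 2*q - 48)/(q^2 - 12*q + 36)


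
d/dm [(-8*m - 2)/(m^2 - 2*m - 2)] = 4*(2*m^2 + m + 3)/(m^4 - 4*m^3 + 8*m + 4)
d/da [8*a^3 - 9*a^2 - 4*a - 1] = 24*a^2 - 18*a - 4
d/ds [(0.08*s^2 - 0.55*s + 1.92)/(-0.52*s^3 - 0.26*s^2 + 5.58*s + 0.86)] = (0.0416*s^4 - 0.572*s^3 + 3.2986*s^2 + 1.136*s - 11.1866)/(0.2704*s^6 + 0.2704*s^5 - 5.7356*s^4 - 3.796*s^3 + 30.6892*s^2 + 9.5976*s + 0.7396)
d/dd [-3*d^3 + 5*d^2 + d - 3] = -9*d^2 + 10*d + 1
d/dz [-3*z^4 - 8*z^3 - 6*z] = -12*z^3 - 24*z^2 - 6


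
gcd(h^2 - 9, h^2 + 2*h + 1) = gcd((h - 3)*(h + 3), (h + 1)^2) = 1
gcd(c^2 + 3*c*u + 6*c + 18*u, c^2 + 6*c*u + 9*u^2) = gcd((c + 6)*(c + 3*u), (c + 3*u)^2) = c + 3*u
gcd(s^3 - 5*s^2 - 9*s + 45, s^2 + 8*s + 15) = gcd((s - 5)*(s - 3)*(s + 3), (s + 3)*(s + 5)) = s + 3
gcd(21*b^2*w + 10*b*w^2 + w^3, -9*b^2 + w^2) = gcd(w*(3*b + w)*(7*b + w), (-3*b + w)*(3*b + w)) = 3*b + w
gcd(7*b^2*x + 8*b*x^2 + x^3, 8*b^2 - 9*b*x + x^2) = 1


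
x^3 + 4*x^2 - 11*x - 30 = (x - 3)*(x + 2)*(x + 5)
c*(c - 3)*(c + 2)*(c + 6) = c^4 + 5*c^3 - 12*c^2 - 36*c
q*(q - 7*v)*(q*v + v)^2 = q^4*v^2 - 7*q^3*v^3 + 2*q^3*v^2 - 14*q^2*v^3 + q^2*v^2 - 7*q*v^3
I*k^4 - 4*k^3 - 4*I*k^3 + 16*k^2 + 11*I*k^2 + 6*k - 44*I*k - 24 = (k - 4)*(k - I)*(k + 6*I)*(I*k + 1)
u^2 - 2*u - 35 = (u - 7)*(u + 5)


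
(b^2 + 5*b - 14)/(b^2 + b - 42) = (b - 2)/(b - 6)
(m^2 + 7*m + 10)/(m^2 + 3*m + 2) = (m + 5)/(m + 1)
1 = 1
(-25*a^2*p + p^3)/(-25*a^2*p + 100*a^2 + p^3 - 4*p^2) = p/(p - 4)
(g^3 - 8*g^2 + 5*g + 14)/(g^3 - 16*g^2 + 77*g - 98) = (g + 1)/(g - 7)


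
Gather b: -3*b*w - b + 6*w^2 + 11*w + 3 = b*(-3*w - 1) + 6*w^2 + 11*w + 3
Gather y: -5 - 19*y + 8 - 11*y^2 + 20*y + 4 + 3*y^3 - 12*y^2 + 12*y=3*y^3 - 23*y^2 + 13*y + 7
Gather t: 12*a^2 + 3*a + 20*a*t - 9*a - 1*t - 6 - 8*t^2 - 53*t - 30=12*a^2 - 6*a - 8*t^2 + t*(20*a - 54) - 36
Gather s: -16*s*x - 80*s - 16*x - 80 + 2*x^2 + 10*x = s*(-16*x - 80) + 2*x^2 - 6*x - 80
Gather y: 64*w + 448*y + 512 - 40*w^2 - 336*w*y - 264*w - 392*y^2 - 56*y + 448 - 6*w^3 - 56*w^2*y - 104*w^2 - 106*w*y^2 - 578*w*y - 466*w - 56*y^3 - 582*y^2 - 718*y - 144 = -6*w^3 - 144*w^2 - 666*w - 56*y^3 + y^2*(-106*w - 974) + y*(-56*w^2 - 914*w - 326) + 816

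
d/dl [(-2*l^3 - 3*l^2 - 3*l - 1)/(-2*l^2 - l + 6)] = (4*l^4 + 4*l^3 - 39*l^2 - 40*l - 19)/(4*l^4 + 4*l^3 - 23*l^2 - 12*l + 36)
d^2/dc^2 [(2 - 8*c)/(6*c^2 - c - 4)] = 4*((4*c - 1)*(12*c - 1)^2 + 2*(36*c - 5)*(-6*c^2 + c + 4))/(-6*c^2 + c + 4)^3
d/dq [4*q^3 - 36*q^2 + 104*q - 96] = 12*q^2 - 72*q + 104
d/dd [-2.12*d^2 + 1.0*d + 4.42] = 1.0 - 4.24*d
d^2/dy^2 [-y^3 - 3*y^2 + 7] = -6*y - 6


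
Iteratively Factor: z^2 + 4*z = (z + 4)*(z)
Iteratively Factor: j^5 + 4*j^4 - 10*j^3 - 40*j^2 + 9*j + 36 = (j - 1)*(j^4 + 5*j^3 - 5*j^2 - 45*j - 36) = (j - 1)*(j + 1)*(j^3 + 4*j^2 - 9*j - 36) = (j - 1)*(j + 1)*(j + 3)*(j^2 + j - 12) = (j - 3)*(j - 1)*(j + 1)*(j + 3)*(j + 4)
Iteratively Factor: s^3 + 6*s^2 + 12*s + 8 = (s + 2)*(s^2 + 4*s + 4) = (s + 2)^2*(s + 2)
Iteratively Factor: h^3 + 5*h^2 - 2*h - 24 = (h - 2)*(h^2 + 7*h + 12) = (h - 2)*(h + 3)*(h + 4)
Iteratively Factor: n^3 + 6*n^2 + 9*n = (n)*(n^2 + 6*n + 9) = n*(n + 3)*(n + 3)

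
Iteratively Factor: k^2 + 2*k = (k + 2)*(k)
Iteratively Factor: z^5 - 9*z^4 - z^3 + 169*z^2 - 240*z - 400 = (z - 5)*(z^4 - 4*z^3 - 21*z^2 + 64*z + 80) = (z - 5)*(z + 1)*(z^3 - 5*z^2 - 16*z + 80) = (z - 5)^2*(z + 1)*(z^2 - 16) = (z - 5)^2*(z + 1)*(z + 4)*(z - 4)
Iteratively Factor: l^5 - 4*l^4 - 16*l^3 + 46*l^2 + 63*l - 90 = (l - 5)*(l^4 + l^3 - 11*l^2 - 9*l + 18) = (l - 5)*(l + 3)*(l^3 - 2*l^2 - 5*l + 6) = (l - 5)*(l - 1)*(l + 3)*(l^2 - l - 6) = (l - 5)*(l - 3)*(l - 1)*(l + 3)*(l + 2)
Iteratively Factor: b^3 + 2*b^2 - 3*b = (b)*(b^2 + 2*b - 3) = b*(b + 3)*(b - 1)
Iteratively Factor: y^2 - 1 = (y + 1)*(y - 1)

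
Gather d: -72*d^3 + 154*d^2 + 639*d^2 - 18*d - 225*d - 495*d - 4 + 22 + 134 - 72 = -72*d^3 + 793*d^2 - 738*d + 80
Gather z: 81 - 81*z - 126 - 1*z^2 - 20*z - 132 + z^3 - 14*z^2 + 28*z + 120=z^3 - 15*z^2 - 73*z - 57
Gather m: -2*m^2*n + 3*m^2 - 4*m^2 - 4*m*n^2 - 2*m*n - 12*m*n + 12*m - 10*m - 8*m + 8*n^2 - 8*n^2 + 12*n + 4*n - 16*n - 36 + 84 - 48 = m^2*(-2*n - 1) + m*(-4*n^2 - 14*n - 6)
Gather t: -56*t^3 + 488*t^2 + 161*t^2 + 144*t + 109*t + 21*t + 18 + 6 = -56*t^3 + 649*t^2 + 274*t + 24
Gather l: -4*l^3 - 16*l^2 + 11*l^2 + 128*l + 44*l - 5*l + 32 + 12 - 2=-4*l^3 - 5*l^2 + 167*l + 42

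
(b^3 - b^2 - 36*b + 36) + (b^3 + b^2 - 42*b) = 2*b^3 - 78*b + 36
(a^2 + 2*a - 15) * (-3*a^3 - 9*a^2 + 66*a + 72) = -3*a^5 - 15*a^4 + 93*a^3 + 339*a^2 - 846*a - 1080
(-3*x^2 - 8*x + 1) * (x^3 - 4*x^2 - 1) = -3*x^5 + 4*x^4 + 33*x^3 - x^2 + 8*x - 1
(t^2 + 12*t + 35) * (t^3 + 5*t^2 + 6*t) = t^5 + 17*t^4 + 101*t^3 + 247*t^2 + 210*t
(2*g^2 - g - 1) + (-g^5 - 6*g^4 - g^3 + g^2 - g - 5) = -g^5 - 6*g^4 - g^3 + 3*g^2 - 2*g - 6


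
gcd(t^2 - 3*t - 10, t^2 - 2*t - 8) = t + 2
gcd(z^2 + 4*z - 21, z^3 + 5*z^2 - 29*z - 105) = z + 7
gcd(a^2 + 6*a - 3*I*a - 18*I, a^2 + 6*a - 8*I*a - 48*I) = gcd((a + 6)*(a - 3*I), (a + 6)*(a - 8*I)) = a + 6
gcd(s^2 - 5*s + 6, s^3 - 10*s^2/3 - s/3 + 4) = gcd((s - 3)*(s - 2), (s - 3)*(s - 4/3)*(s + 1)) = s - 3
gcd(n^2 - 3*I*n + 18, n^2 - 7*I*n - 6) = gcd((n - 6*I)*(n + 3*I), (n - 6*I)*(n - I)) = n - 6*I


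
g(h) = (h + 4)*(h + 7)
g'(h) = 2*h + 11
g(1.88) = 52.21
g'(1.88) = 14.76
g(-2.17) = 8.84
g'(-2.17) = 6.66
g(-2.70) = 5.59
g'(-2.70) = 5.60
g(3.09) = 71.54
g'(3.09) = 17.18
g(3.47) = 78.21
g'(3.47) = 17.94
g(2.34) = 59.22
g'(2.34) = 15.68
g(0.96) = 39.48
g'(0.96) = 12.92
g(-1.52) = 13.59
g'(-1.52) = 7.96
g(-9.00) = 10.00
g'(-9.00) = -7.00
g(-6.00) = -2.00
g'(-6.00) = -1.00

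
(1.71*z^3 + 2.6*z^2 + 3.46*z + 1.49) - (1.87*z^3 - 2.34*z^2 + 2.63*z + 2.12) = -0.16*z^3 + 4.94*z^2 + 0.83*z - 0.63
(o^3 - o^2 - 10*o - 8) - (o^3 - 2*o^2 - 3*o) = o^2 - 7*o - 8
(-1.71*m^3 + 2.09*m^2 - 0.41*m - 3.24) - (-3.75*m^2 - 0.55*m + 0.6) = -1.71*m^3 + 5.84*m^2 + 0.14*m - 3.84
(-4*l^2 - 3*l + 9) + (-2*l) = -4*l^2 - 5*l + 9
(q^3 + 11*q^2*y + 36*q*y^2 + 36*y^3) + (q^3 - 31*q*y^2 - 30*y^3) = 2*q^3 + 11*q^2*y + 5*q*y^2 + 6*y^3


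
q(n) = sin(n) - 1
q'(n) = cos(n)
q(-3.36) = -0.78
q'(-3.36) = -0.98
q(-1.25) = -1.95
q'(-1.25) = 0.32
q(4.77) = -2.00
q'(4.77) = 0.06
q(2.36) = -0.30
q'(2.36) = -0.71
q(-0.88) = -1.77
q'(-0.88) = 0.64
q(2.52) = -0.42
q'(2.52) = -0.81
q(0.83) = -0.26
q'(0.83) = 0.67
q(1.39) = -0.02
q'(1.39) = 0.18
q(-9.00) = -1.41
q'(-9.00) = -0.91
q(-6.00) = -0.72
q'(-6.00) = 0.96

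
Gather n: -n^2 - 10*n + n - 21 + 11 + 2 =-n^2 - 9*n - 8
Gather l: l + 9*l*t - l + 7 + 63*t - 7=9*l*t + 63*t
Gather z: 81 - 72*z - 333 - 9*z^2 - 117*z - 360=-9*z^2 - 189*z - 612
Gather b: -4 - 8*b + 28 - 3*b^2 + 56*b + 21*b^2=18*b^2 + 48*b + 24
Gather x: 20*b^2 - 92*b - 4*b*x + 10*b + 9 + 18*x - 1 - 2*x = 20*b^2 - 82*b + x*(16 - 4*b) + 8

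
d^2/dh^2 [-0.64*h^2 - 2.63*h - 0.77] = -1.28000000000000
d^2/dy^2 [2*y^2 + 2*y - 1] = 4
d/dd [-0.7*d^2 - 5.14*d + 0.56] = -1.4*d - 5.14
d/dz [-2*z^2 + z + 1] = 1 - 4*z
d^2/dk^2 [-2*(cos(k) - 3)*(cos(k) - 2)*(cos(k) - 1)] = 47*cos(k)/2 - 24*cos(2*k) + 9*cos(3*k)/2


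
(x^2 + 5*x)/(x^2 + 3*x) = (x + 5)/(x + 3)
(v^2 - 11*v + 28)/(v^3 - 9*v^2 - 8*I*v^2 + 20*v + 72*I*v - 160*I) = (v - 7)/(v^2 - v*(5 + 8*I) + 40*I)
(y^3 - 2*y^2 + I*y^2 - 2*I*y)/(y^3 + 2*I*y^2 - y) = (y - 2)/(y + I)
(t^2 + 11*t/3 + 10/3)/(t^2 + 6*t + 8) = (t + 5/3)/(t + 4)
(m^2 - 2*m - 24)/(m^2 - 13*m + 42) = (m + 4)/(m - 7)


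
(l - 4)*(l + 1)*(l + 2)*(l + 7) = l^4 + 6*l^3 - 17*l^2 - 78*l - 56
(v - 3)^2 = v^2 - 6*v + 9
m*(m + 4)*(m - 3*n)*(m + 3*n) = m^4 + 4*m^3 - 9*m^2*n^2 - 36*m*n^2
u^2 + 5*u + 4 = (u + 1)*(u + 4)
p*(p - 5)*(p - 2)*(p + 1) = p^4 - 6*p^3 + 3*p^2 + 10*p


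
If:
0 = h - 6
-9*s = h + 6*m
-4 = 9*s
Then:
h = 6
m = -1/3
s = -4/9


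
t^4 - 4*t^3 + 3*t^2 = t^2*(t - 3)*(t - 1)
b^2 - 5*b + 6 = (b - 3)*(b - 2)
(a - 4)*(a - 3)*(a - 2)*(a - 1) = a^4 - 10*a^3 + 35*a^2 - 50*a + 24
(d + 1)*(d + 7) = d^2 + 8*d + 7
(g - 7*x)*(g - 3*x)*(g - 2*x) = g^3 - 12*g^2*x + 41*g*x^2 - 42*x^3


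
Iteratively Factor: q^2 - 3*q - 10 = (q - 5)*(q + 2)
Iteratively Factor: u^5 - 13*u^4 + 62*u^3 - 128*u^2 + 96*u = (u)*(u^4 - 13*u^3 + 62*u^2 - 128*u + 96) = u*(u - 4)*(u^3 - 9*u^2 + 26*u - 24) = u*(u - 4)^2*(u^2 - 5*u + 6) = u*(u - 4)^2*(u - 3)*(u - 2)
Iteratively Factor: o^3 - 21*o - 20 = (o - 5)*(o^2 + 5*o + 4) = (o - 5)*(o + 1)*(o + 4)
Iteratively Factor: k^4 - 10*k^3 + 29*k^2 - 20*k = (k - 1)*(k^3 - 9*k^2 + 20*k) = (k - 5)*(k - 1)*(k^2 - 4*k) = k*(k - 5)*(k - 1)*(k - 4)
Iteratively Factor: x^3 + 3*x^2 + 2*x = (x + 2)*(x^2 + x) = (x + 1)*(x + 2)*(x)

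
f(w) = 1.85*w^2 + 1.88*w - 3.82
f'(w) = 3.7*w + 1.88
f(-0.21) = -4.13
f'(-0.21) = 1.10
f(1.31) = 1.82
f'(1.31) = 6.73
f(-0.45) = -4.29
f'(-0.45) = 0.22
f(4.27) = 37.94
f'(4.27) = 17.68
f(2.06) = 7.90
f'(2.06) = 9.50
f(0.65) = -1.82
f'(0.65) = 4.28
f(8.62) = 149.85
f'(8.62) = 33.77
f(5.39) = 60.06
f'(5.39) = 21.82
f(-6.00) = 51.50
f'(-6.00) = -20.32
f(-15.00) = 384.23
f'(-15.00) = -53.62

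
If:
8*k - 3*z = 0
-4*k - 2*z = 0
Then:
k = 0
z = 0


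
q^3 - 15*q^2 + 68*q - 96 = (q - 8)*(q - 4)*(q - 3)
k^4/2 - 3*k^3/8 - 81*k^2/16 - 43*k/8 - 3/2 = (k/2 + 1)*(k - 4)*(k + 1/2)*(k + 3/4)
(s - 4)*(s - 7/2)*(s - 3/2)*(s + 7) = s^4 - 2*s^3 - 151*s^2/4 + 623*s/4 - 147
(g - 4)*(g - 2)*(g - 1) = g^3 - 7*g^2 + 14*g - 8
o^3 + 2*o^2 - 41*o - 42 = (o - 6)*(o + 1)*(o + 7)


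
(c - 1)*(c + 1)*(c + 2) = c^3 + 2*c^2 - c - 2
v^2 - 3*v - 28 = (v - 7)*(v + 4)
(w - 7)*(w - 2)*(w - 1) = w^3 - 10*w^2 + 23*w - 14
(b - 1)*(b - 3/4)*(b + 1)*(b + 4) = b^4 + 13*b^3/4 - 4*b^2 - 13*b/4 + 3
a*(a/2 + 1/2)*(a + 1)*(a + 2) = a^4/2 + 2*a^3 + 5*a^2/2 + a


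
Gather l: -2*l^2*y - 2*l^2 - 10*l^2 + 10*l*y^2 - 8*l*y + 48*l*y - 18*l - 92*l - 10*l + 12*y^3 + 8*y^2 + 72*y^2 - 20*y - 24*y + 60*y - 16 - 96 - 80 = l^2*(-2*y - 12) + l*(10*y^2 + 40*y - 120) + 12*y^3 + 80*y^2 + 16*y - 192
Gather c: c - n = c - n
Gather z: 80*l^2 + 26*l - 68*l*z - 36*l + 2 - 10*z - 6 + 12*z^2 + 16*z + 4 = 80*l^2 - 10*l + 12*z^2 + z*(6 - 68*l)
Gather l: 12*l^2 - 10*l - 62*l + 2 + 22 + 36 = 12*l^2 - 72*l + 60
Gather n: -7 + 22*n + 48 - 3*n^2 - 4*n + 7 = -3*n^2 + 18*n + 48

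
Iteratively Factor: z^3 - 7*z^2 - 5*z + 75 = (z - 5)*(z^2 - 2*z - 15) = (z - 5)^2*(z + 3)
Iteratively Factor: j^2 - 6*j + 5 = (j - 5)*(j - 1)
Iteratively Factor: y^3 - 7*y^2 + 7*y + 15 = (y + 1)*(y^2 - 8*y + 15) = (y - 5)*(y + 1)*(y - 3)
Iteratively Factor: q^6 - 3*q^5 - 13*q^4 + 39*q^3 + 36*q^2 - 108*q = (q - 3)*(q^5 - 13*q^3 + 36*q) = (q - 3)^2*(q^4 + 3*q^3 - 4*q^2 - 12*q) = (q - 3)^2*(q - 2)*(q^3 + 5*q^2 + 6*q) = (q - 3)^2*(q - 2)*(q + 2)*(q^2 + 3*q) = (q - 3)^2*(q - 2)*(q + 2)*(q + 3)*(q)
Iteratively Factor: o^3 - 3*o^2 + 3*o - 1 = (o - 1)*(o^2 - 2*o + 1) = (o - 1)^2*(o - 1)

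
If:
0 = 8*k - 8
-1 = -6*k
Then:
No Solution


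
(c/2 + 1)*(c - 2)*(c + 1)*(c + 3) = c^4/2 + 2*c^3 - c^2/2 - 8*c - 6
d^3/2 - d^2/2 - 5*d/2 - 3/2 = (d/2 + 1/2)*(d - 3)*(d + 1)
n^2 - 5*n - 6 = (n - 6)*(n + 1)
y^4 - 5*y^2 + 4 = (y - 2)*(y - 1)*(y + 1)*(y + 2)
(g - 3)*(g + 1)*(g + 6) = g^3 + 4*g^2 - 15*g - 18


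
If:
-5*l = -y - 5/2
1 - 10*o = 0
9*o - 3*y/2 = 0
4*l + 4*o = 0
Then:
No Solution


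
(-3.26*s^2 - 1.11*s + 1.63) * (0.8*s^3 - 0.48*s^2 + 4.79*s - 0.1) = -2.608*s^5 + 0.6768*s^4 - 13.7786*s^3 - 5.7733*s^2 + 7.9187*s - 0.163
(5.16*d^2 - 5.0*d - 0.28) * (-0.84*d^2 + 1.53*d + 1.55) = -4.3344*d^4 + 12.0948*d^3 + 0.5832*d^2 - 8.1784*d - 0.434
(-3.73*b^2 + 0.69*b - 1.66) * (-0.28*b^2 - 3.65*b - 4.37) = 1.0444*b^4 + 13.4213*b^3 + 14.2464*b^2 + 3.0437*b + 7.2542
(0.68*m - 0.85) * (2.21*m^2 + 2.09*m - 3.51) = 1.5028*m^3 - 0.4573*m^2 - 4.1633*m + 2.9835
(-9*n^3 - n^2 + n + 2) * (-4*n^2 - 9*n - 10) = 36*n^5 + 85*n^4 + 95*n^3 - 7*n^2 - 28*n - 20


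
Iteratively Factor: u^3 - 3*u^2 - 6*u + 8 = (u - 1)*(u^2 - 2*u - 8) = (u - 4)*(u - 1)*(u + 2)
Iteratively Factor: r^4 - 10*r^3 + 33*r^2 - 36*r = (r - 3)*(r^3 - 7*r^2 + 12*r) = (r - 3)^2*(r^2 - 4*r) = (r - 4)*(r - 3)^2*(r)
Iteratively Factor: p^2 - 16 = (p - 4)*(p + 4)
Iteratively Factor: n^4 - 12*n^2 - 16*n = (n)*(n^3 - 12*n - 16) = n*(n + 2)*(n^2 - 2*n - 8) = n*(n + 2)^2*(n - 4)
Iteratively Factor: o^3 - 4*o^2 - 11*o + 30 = (o - 2)*(o^2 - 2*o - 15) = (o - 5)*(o - 2)*(o + 3)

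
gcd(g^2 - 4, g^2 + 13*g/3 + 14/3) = g + 2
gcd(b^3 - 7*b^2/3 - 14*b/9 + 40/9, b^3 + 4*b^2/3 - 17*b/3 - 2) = b - 2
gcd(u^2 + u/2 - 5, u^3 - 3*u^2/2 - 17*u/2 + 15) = u - 2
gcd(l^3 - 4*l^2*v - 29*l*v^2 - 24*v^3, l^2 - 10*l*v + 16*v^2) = -l + 8*v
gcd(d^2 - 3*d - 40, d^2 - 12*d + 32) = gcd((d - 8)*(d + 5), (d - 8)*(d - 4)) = d - 8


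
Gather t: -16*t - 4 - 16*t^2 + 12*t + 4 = -16*t^2 - 4*t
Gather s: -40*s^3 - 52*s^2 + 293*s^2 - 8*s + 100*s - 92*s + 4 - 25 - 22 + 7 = -40*s^3 + 241*s^2 - 36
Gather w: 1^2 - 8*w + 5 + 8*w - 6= 0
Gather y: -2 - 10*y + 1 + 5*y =-5*y - 1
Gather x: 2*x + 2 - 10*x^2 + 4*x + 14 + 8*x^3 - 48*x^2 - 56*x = 8*x^3 - 58*x^2 - 50*x + 16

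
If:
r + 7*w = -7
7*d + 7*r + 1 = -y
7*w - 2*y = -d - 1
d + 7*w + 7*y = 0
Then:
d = 191/63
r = -67/21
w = -80/147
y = 1/9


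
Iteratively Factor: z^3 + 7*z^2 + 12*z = (z)*(z^2 + 7*z + 12) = z*(z + 4)*(z + 3)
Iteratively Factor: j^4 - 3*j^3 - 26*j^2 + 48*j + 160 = (j + 4)*(j^3 - 7*j^2 + 2*j + 40) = (j - 5)*(j + 4)*(j^2 - 2*j - 8) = (j - 5)*(j + 2)*(j + 4)*(j - 4)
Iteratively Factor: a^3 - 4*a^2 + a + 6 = (a - 3)*(a^2 - a - 2) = (a - 3)*(a - 2)*(a + 1)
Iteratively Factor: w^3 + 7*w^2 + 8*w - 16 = (w - 1)*(w^2 + 8*w + 16) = (w - 1)*(w + 4)*(w + 4)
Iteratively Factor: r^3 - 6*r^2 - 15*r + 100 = (r - 5)*(r^2 - r - 20) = (r - 5)*(r + 4)*(r - 5)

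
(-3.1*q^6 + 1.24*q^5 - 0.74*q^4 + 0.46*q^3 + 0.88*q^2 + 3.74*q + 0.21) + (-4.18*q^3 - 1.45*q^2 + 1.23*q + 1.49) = -3.1*q^6 + 1.24*q^5 - 0.74*q^4 - 3.72*q^3 - 0.57*q^2 + 4.97*q + 1.7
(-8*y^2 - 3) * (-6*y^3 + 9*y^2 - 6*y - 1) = 48*y^5 - 72*y^4 + 66*y^3 - 19*y^2 + 18*y + 3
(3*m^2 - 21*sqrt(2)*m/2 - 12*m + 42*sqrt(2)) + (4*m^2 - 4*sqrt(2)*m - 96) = 7*m^2 - 29*sqrt(2)*m/2 - 12*m - 96 + 42*sqrt(2)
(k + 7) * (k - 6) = k^2 + k - 42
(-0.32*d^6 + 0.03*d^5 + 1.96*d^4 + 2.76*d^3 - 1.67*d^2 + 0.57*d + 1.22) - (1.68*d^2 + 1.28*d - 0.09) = -0.32*d^6 + 0.03*d^5 + 1.96*d^4 + 2.76*d^3 - 3.35*d^2 - 0.71*d + 1.31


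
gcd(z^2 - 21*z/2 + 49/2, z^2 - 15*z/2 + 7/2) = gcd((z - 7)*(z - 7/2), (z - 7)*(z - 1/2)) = z - 7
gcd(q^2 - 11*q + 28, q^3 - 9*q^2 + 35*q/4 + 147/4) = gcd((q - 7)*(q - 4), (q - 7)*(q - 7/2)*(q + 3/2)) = q - 7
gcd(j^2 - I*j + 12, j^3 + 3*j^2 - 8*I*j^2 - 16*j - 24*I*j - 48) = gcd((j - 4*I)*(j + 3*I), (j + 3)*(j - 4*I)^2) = j - 4*I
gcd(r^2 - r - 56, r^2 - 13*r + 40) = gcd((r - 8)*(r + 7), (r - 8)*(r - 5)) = r - 8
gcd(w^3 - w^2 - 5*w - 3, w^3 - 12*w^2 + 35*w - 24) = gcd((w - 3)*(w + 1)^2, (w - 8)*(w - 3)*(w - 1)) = w - 3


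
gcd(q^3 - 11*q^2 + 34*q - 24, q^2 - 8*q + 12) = q - 6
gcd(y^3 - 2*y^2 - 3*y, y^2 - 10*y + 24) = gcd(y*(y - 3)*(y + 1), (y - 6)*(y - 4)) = 1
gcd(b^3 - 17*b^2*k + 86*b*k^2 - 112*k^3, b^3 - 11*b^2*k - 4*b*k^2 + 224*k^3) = b^2 - 15*b*k + 56*k^2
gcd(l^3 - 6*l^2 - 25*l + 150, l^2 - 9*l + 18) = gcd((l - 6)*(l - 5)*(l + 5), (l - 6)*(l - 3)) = l - 6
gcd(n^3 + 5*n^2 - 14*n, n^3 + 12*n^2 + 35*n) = n^2 + 7*n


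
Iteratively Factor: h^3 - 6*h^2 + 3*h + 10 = (h - 2)*(h^2 - 4*h - 5) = (h - 2)*(h + 1)*(h - 5)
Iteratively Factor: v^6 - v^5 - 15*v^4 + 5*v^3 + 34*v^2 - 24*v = (v - 1)*(v^5 - 15*v^3 - 10*v^2 + 24*v) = (v - 1)^2*(v^4 + v^3 - 14*v^2 - 24*v) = (v - 4)*(v - 1)^2*(v^3 + 5*v^2 + 6*v) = (v - 4)*(v - 1)^2*(v + 2)*(v^2 + 3*v) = (v - 4)*(v - 1)^2*(v + 2)*(v + 3)*(v)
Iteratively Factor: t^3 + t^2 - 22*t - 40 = (t - 5)*(t^2 + 6*t + 8) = (t - 5)*(t + 4)*(t + 2)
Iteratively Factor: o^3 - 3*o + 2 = (o - 1)*(o^2 + o - 2) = (o - 1)^2*(o + 2)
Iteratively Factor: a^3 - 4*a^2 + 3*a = (a)*(a^2 - 4*a + 3) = a*(a - 1)*(a - 3)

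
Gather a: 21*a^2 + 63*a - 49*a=21*a^2 + 14*a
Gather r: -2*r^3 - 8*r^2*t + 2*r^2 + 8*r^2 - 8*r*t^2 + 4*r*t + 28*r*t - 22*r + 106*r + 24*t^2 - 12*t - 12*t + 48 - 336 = -2*r^3 + r^2*(10 - 8*t) + r*(-8*t^2 + 32*t + 84) + 24*t^2 - 24*t - 288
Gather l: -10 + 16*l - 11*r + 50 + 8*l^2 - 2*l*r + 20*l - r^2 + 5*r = 8*l^2 + l*(36 - 2*r) - r^2 - 6*r + 40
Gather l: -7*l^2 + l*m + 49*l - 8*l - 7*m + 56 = -7*l^2 + l*(m + 41) - 7*m + 56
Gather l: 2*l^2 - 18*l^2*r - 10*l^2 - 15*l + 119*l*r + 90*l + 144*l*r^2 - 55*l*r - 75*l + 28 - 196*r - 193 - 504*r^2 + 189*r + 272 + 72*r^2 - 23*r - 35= l^2*(-18*r - 8) + l*(144*r^2 + 64*r) - 432*r^2 - 30*r + 72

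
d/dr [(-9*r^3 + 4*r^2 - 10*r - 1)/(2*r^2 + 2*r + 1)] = (-18*r^4 - 36*r^3 + r^2 + 12*r - 8)/(4*r^4 + 8*r^3 + 8*r^2 + 4*r + 1)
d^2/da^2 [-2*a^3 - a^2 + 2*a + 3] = -12*a - 2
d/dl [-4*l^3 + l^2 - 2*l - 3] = -12*l^2 + 2*l - 2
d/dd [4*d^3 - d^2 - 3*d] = 12*d^2 - 2*d - 3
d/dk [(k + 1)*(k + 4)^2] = 3*(k + 2)*(k + 4)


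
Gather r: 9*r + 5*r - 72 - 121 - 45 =14*r - 238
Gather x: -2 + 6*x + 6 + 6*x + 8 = 12*x + 12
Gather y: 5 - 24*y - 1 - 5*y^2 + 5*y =-5*y^2 - 19*y + 4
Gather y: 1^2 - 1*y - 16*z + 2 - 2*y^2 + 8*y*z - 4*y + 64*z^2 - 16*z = -2*y^2 + y*(8*z - 5) + 64*z^2 - 32*z + 3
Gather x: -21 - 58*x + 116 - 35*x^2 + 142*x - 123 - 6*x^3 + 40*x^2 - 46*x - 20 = -6*x^3 + 5*x^2 + 38*x - 48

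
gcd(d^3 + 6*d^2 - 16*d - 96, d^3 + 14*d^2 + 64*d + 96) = d^2 + 10*d + 24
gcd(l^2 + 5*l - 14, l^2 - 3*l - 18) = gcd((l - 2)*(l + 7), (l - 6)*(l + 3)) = 1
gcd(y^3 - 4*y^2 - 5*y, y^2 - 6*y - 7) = y + 1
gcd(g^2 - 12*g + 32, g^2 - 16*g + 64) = g - 8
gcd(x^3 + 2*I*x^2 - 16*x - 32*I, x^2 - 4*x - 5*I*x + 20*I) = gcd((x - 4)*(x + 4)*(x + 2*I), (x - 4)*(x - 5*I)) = x - 4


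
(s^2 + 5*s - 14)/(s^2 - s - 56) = (s - 2)/(s - 8)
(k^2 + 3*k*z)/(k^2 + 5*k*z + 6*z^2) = k/(k + 2*z)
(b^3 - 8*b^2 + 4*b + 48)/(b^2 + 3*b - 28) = (b^2 - 4*b - 12)/(b + 7)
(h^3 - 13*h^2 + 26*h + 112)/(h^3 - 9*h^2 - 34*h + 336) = (h + 2)/(h + 6)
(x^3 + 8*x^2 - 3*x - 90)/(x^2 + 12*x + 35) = (x^2 + 3*x - 18)/(x + 7)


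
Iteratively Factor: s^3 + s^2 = (s + 1)*(s^2) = s*(s + 1)*(s)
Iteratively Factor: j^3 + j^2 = (j)*(j^2 + j) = j*(j + 1)*(j)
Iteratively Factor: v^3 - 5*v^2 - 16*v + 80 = (v + 4)*(v^2 - 9*v + 20) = (v - 5)*(v + 4)*(v - 4)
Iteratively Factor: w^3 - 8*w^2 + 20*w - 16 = (w - 2)*(w^2 - 6*w + 8) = (w - 2)^2*(w - 4)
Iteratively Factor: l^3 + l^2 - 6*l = (l)*(l^2 + l - 6) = l*(l - 2)*(l + 3)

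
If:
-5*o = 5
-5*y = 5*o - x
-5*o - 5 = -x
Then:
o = -1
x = 0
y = 1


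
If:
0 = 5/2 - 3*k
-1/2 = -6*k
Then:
No Solution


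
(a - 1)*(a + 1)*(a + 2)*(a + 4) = a^4 + 6*a^3 + 7*a^2 - 6*a - 8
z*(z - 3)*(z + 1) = z^3 - 2*z^2 - 3*z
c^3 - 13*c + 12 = (c - 3)*(c - 1)*(c + 4)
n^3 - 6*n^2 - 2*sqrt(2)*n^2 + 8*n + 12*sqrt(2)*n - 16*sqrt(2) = (n - 4)*(n - 2)*(n - 2*sqrt(2))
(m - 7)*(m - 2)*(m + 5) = m^3 - 4*m^2 - 31*m + 70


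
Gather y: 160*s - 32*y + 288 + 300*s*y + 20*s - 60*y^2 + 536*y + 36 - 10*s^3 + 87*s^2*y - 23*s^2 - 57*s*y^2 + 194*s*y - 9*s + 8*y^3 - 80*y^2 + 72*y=-10*s^3 - 23*s^2 + 171*s + 8*y^3 + y^2*(-57*s - 140) + y*(87*s^2 + 494*s + 576) + 324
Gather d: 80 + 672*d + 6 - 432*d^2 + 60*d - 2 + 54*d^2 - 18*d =-378*d^2 + 714*d + 84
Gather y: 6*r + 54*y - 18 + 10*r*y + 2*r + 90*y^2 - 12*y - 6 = 8*r + 90*y^2 + y*(10*r + 42) - 24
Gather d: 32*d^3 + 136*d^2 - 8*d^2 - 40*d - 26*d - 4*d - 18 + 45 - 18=32*d^3 + 128*d^2 - 70*d + 9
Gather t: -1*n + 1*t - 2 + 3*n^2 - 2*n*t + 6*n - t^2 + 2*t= 3*n^2 + 5*n - t^2 + t*(3 - 2*n) - 2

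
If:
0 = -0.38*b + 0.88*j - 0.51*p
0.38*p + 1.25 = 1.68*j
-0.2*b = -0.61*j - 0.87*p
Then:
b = 1.80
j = 0.72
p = -0.09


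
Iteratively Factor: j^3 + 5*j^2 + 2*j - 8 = (j + 4)*(j^2 + j - 2) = (j - 1)*(j + 4)*(j + 2)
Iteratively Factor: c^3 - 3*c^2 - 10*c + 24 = (c - 2)*(c^2 - c - 12) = (c - 4)*(c - 2)*(c + 3)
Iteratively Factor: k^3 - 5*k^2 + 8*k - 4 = (k - 1)*(k^2 - 4*k + 4) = (k - 2)*(k - 1)*(k - 2)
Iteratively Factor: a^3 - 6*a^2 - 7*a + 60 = (a - 5)*(a^2 - a - 12) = (a - 5)*(a - 4)*(a + 3)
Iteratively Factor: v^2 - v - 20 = (v + 4)*(v - 5)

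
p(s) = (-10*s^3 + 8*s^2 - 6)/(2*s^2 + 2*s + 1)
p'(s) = (-4*s - 2)*(-10*s^3 + 8*s^2 - 6)/(2*s^2 + 2*s + 1)^2 + (-30*s^2 + 16*s)/(2*s^2 + 2*s + 1)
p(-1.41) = 17.59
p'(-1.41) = -8.42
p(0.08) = -5.08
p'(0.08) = 10.97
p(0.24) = -3.56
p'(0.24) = 7.93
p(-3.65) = 28.84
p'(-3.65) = -4.65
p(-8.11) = 50.33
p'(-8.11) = -4.91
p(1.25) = -1.97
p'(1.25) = -1.98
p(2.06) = -4.37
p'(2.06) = -3.64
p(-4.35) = 32.13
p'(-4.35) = -4.73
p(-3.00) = 25.85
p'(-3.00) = -4.58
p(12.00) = -51.55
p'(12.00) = -4.95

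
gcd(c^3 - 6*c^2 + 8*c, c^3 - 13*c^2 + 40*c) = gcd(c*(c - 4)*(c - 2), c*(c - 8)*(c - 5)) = c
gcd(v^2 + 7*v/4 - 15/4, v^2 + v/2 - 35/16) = v - 5/4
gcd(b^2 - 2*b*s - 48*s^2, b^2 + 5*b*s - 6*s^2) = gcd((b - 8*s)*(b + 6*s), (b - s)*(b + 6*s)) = b + 6*s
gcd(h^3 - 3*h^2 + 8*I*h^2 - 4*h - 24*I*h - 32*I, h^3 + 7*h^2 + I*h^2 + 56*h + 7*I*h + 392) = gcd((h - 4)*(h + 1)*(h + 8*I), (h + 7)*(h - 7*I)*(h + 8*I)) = h + 8*I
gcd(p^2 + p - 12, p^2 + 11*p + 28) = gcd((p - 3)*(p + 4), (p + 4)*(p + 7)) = p + 4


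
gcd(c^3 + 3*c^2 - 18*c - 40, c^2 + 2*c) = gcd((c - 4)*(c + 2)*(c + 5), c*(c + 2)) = c + 2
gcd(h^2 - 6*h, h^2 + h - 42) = h - 6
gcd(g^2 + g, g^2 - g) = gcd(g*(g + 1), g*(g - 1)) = g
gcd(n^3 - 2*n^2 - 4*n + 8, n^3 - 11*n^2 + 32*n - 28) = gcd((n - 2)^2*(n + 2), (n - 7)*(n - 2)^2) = n^2 - 4*n + 4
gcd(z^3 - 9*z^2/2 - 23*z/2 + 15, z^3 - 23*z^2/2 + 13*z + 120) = z^2 - 7*z/2 - 15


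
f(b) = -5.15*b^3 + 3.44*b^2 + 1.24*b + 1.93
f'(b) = -15.45*b^2 + 6.88*b + 1.24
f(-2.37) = 86.87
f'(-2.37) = -101.85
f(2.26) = -37.14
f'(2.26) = -62.12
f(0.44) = 2.70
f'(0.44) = 1.28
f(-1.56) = 27.92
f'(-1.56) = -47.09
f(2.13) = -29.59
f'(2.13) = -54.20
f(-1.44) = 22.66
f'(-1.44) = -40.70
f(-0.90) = 7.35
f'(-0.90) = -17.47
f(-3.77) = 322.10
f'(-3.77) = -244.29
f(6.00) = -979.19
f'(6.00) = -513.68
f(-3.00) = 168.22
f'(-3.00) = -158.45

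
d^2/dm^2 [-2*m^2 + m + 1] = -4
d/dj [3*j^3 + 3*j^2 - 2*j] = 9*j^2 + 6*j - 2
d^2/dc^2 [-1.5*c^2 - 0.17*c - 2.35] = -3.00000000000000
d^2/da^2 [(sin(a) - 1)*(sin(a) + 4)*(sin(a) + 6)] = -9*sin(a)^3 - 36*sin(a)^2 - 8*sin(a) + 18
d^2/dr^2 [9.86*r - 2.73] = 0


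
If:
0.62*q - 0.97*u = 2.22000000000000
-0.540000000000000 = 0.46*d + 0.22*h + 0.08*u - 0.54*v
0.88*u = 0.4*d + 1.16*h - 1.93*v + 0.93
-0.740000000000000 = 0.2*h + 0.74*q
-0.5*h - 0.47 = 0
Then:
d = 1.51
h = -0.94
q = -0.75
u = -2.77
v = 1.49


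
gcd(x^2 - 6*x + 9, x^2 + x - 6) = 1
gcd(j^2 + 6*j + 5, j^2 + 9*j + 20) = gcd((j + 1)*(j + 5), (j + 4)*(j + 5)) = j + 5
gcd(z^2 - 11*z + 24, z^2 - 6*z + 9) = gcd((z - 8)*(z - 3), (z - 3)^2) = z - 3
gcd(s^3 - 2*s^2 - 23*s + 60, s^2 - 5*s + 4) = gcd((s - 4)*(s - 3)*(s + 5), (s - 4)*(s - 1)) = s - 4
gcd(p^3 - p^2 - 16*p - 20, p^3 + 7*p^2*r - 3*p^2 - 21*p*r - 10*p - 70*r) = p^2 - 3*p - 10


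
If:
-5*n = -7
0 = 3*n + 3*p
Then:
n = 7/5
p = -7/5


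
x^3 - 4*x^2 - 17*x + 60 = (x - 5)*(x - 3)*(x + 4)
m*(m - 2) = m^2 - 2*m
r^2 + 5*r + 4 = (r + 1)*(r + 4)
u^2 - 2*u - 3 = (u - 3)*(u + 1)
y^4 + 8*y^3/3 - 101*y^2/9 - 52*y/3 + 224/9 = (y - 8/3)*(y - 1)*(y + 7/3)*(y + 4)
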